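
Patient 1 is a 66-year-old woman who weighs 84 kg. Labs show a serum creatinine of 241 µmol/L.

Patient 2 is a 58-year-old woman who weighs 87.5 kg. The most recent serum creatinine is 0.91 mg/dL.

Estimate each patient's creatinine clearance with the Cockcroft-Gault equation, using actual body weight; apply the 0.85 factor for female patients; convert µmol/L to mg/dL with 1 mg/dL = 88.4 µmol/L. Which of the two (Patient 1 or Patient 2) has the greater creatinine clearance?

Patient 1: SCr = 241 / 88.4 = 2.726 mg/dL
Patient 1: CrCl = (140 − 66) × 84 / (72 × 2.726) × 0.85 = 6216.0 / 196.27 × 0.85 ≈ 26.9 mL/min
Patient 2: CrCl = (140 − 58) × 87.5 / (72 × 0.91) × 0.85 = 7175.0 / 65.52 × 0.85 ≈ 93.1 mL/min
26.9 vs 93.1 mL/min → Patient 2 is higher.

Patient 2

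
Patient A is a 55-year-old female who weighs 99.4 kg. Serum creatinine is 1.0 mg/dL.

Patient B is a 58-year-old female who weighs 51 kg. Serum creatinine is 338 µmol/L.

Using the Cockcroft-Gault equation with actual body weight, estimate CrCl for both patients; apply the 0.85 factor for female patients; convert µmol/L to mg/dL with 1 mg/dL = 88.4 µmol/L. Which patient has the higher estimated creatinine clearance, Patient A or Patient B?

Patient A

Patient A: CrCl = (140 − 55) × 99.4 / (72 × 1) × 0.85 = 8449.0 / 72.00 × 0.85 ≈ 99.7 mL/min
Patient B: SCr = 338 / 88.4 = 3.824 mg/dL
Patient B: CrCl = (140 − 58) × 51 / (72 × 3.824) × 0.85 = 4182.0 / 275.33 × 0.85 ≈ 12.9 mL/min
99.7 vs 12.9 mL/min → Patient A is higher.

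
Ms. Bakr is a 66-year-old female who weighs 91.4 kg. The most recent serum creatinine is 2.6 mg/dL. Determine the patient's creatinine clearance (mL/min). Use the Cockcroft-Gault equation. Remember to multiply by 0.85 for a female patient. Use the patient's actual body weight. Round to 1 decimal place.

CrCl = (140 − 66) × 91.4 / (72 × 2.6) × 0.85 = 6763.6 / 187.20 × 0.85 ≈ 30.7 mL/min

30.7 mL/min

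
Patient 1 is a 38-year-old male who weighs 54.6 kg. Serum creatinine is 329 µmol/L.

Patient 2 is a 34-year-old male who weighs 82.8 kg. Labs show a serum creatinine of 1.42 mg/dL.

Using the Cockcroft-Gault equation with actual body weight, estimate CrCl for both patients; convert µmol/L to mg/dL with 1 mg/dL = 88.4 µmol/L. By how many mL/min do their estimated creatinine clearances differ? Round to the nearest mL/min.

65 mL/min

Patient 1: SCr = 329 / 88.4 = 3.722 mg/dL
Patient 1: CrCl = (140 − 38) × 54.6 / (72 × 3.722) = 5569.2 / 267.98 ≈ 20.8 mL/min
Patient 2: CrCl = (140 − 34) × 82.8 / (72 × 1.42) = 8776.8 / 102.24 ≈ 85.8 mL/min
|20.8 − 85.8| = 65.0 mL/min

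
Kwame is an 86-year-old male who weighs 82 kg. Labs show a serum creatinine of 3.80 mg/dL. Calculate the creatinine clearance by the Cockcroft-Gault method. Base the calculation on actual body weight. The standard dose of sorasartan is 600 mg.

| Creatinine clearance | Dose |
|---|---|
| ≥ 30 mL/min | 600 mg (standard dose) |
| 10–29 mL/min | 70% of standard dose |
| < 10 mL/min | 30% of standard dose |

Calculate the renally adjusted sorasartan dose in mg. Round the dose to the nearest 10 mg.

420 mg

CrCl = (140 − 86) × 82 / (72 × 3.8) = 4428.0 / 273.60 ≈ 16.2 mL/min
CrCl ≈ 16 mL/min → bracket 10–29 mL/min.
70% of 600 mg = 420 mg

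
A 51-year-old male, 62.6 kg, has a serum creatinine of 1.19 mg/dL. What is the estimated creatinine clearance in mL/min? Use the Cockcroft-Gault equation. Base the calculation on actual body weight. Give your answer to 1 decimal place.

CrCl = (140 − 51) × 62.6 / (72 × 1.19) = 5571.4 / 85.68 ≈ 65.0 mL/min

65.0 mL/min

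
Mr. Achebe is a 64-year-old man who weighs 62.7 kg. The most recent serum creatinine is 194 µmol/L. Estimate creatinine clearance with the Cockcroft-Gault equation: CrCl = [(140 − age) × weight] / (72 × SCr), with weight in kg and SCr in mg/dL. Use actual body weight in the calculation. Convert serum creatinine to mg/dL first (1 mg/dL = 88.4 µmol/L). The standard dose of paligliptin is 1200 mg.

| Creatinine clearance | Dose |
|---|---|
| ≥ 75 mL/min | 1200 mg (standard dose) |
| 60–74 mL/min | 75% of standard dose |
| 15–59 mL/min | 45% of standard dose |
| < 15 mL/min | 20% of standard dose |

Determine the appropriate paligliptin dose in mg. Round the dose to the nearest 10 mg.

SCr = 194 / 88.4 = 2.195 mg/dL
CrCl = (140 − 64) × 62.7 / (72 × 2.195) = 4765.2 / 158.04 ≈ 30.2 mL/min
CrCl ≈ 30 mL/min → bracket 15–59 mL/min.
45% of 1200 mg = 540 mg

540 mg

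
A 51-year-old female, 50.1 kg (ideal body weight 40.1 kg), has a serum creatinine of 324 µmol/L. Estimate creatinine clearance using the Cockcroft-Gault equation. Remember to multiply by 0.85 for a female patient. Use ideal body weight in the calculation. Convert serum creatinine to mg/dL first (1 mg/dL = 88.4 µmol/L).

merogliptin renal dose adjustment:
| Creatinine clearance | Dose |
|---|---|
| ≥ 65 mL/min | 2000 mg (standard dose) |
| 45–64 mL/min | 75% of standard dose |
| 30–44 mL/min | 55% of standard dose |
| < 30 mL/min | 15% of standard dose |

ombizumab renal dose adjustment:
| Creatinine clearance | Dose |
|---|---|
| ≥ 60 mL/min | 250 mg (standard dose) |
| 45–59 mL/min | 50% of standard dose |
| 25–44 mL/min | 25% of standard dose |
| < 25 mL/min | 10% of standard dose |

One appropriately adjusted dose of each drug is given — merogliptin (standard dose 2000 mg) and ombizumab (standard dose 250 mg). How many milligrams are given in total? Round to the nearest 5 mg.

325 mg

SCr = 324 / 88.4 = 3.665 mg/dL
CrCl = (140 − 51) × 40.1 / (72 × 3.665) × 0.85 = 3568.9 / 263.88 × 0.85 ≈ 11.5 mL/min
CrCl ≈ 11 mL/min.
merogliptin: < 30 mL/min → 15% of 2000 mg = 300 mg.
ombizumab: < 25 mL/min → 10% of 250 mg = 25 mg.
Total = 300 + 25 = 325 mg.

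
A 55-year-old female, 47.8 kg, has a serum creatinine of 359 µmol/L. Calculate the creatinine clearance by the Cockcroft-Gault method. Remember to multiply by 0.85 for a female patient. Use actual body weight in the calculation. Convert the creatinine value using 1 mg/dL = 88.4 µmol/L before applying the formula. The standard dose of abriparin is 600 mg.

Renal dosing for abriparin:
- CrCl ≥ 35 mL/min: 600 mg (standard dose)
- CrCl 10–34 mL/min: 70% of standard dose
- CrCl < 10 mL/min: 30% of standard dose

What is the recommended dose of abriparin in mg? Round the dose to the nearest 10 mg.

420 mg

SCr = 359 / 88.4 = 4.061 mg/dL
CrCl = (140 − 55) × 47.8 / (72 × 4.061) × 0.85 = 4063.0 / 292.39 × 0.85 ≈ 11.8 mL/min
CrCl ≈ 12 mL/min → bracket 10–34 mL/min.
70% of 600 mg = 420 mg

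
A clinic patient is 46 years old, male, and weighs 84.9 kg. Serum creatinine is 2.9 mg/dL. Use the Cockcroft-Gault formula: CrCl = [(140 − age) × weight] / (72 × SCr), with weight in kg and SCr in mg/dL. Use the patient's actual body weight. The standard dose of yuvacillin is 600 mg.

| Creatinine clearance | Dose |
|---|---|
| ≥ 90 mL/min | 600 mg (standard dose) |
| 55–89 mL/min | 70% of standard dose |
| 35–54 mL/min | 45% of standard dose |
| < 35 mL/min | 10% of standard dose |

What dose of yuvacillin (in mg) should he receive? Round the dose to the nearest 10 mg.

CrCl = (140 − 46) × 84.9 / (72 × 2.9) = 7980.6 / 208.80 ≈ 38.2 mL/min
CrCl ≈ 38 mL/min → bracket 35–54 mL/min.
45% of 600 mg = 270 mg

270 mg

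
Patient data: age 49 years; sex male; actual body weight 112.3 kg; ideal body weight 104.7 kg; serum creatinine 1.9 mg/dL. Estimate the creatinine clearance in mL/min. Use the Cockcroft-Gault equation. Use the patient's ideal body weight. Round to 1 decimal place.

CrCl = (140 − 49) × 104.7 / (72 × 1.9) = 9527.7 / 136.80 ≈ 69.6 mL/min

69.6 mL/min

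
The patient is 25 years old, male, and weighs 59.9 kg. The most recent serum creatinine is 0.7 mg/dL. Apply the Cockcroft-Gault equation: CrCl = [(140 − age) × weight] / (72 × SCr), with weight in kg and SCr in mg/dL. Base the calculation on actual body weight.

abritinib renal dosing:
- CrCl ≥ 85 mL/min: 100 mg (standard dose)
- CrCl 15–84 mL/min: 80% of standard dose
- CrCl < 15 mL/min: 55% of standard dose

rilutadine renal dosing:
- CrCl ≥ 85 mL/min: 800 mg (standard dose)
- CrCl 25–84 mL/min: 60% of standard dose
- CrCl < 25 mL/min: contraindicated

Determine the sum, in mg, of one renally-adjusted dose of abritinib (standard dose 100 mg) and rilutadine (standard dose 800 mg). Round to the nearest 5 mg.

900 mg

CrCl = (140 − 25) × 59.9 / (72 × 0.7) = 6888.5 / 50.40 ≈ 136.7 mL/min
CrCl ≈ 137 mL/min.
abritinib: ≥ 85 mL/min → 100% of 100 mg = 100 mg.
rilutadine: ≥ 85 mL/min → 100% of 800 mg = 800 mg.
Total = 100 + 800 = 900 mg.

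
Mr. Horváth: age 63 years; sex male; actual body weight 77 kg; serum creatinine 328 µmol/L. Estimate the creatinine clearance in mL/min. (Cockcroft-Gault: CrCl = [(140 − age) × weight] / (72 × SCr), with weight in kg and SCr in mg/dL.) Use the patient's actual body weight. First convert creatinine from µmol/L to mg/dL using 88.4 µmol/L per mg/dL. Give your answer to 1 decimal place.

22.2 mL/min

SCr = 328 / 88.4 = 3.71 mg/dL
CrCl = (140 − 63) × 77 / (72 × 3.71) = 5929.0 / 267.12 ≈ 22.2 mL/min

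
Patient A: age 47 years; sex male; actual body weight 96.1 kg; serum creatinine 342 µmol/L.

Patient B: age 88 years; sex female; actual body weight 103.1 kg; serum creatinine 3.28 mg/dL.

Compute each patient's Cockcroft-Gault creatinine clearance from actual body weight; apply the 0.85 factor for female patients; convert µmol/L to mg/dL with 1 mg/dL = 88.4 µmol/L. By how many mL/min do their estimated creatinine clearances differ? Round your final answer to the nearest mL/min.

Patient A: SCr = 342 / 88.4 = 3.869 mg/dL
Patient A: CrCl = (140 − 47) × 96.1 / (72 × 3.869) = 8937.3 / 278.57 ≈ 32.1 mL/min
Patient B: CrCl = (140 − 88) × 103.1 / (72 × 3.28) × 0.85 = 5361.2 / 236.16 × 0.85 ≈ 19.3 mL/min
|32.1 − 19.3| = 12.8 mL/min

13 mL/min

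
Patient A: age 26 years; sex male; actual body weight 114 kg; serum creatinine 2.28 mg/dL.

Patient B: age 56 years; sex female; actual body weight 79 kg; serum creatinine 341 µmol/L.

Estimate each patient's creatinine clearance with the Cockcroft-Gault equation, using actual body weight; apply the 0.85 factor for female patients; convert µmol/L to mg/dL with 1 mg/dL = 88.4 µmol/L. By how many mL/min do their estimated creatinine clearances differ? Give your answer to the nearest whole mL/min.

59 mL/min

Patient A: CrCl = (140 − 26) × 114 / (72 × 2.28) = 12996.0 / 164.16 ≈ 79.2 mL/min
Patient B: SCr = 341 / 88.4 = 3.857 mg/dL
Patient B: CrCl = (140 − 56) × 79 / (72 × 3.857) × 0.85 = 6636.0 / 277.70 × 0.85 ≈ 20.3 mL/min
|79.2 − 20.3| = 58.9 mL/min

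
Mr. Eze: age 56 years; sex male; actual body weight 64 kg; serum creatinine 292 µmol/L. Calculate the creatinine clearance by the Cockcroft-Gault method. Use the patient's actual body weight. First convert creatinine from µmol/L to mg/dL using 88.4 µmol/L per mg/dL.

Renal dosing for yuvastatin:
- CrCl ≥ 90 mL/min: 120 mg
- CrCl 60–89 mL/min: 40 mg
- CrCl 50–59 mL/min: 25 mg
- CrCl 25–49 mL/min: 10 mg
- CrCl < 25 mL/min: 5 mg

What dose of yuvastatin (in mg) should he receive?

5 mg

SCr = 292 / 88.4 = 3.303 mg/dL
CrCl = (140 − 56) × 64 / (72 × 3.303) = 5376.0 / 237.82 ≈ 22.6 mL/min
CrCl ≈ 23 mL/min → bracket < 25 mL/min.
Dose for this bracket: 5 mg.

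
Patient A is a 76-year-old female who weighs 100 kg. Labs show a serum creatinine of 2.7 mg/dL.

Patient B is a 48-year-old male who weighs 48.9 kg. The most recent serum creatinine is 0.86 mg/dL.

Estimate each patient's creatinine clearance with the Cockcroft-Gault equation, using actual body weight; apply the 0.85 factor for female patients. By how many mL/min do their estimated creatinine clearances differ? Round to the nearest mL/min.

45 mL/min

Patient A: CrCl = (140 − 76) × 100 / (72 × 2.7) × 0.85 = 6400.0 / 194.40 × 0.85 ≈ 28.0 mL/min
Patient B: CrCl = (140 − 48) × 48.9 / (72 × 0.86) = 4498.8 / 61.92 ≈ 72.7 mL/min
|28.0 − 72.7| = 44.7 mL/min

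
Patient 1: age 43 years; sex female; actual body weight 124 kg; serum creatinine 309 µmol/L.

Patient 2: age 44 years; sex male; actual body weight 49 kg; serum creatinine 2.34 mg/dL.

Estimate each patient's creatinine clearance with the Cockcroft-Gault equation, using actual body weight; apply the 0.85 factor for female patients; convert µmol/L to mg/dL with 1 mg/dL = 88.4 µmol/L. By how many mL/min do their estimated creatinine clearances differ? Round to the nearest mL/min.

Patient 1: SCr = 309 / 88.4 = 3.495 mg/dL
Patient 1: CrCl = (140 − 43) × 124 / (72 × 3.495) × 0.85 = 12028.0 / 251.64 × 0.85 ≈ 40.6 mL/min
Patient 2: CrCl = (140 − 44) × 49 / (72 × 2.34) = 4704.0 / 168.48 ≈ 27.9 mL/min
|40.6 − 27.9| = 12.7 mL/min

13 mL/min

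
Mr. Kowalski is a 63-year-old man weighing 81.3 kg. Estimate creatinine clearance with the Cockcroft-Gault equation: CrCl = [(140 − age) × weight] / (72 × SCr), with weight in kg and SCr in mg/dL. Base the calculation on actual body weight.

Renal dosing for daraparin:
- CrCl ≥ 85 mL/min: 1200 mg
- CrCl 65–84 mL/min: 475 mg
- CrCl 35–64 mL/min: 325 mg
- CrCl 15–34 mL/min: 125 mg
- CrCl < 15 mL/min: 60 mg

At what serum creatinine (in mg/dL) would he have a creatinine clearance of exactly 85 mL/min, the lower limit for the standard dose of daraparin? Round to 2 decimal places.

Standard dose requires CrCl ≥ 85 mL/min.
Set (140 − 63) × 81.3 / (72 × SCr) = 85
SCr = (140 − 63) × 81.3 / (72 × 85) = 1.023 mg/dL

1.02 mg/dL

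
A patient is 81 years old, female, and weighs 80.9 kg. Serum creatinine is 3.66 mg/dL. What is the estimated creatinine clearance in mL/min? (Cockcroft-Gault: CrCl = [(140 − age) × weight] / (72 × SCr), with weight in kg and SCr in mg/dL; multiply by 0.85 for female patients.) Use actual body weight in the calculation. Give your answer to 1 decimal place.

CrCl = (140 − 81) × 80.9 / (72 × 3.66) × 0.85 = 4773.1 / 263.52 × 0.85 ≈ 15.4 mL/min

15.4 mL/min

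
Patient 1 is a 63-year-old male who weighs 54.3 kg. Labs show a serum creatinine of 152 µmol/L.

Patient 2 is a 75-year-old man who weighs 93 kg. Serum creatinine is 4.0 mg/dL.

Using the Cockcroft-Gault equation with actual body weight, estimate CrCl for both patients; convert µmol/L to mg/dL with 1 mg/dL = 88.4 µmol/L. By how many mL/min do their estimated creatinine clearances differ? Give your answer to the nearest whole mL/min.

13 mL/min

Patient 1: SCr = 152 / 88.4 = 1.719 mg/dL
Patient 1: CrCl = (140 − 63) × 54.3 / (72 × 1.719) = 4181.1 / 123.77 ≈ 33.8 mL/min
Patient 2: CrCl = (140 − 75) × 93 / (72 × 4) = 6045.0 / 288.00 ≈ 21.0 mL/min
|33.8 − 21.0| = 12.8 mL/min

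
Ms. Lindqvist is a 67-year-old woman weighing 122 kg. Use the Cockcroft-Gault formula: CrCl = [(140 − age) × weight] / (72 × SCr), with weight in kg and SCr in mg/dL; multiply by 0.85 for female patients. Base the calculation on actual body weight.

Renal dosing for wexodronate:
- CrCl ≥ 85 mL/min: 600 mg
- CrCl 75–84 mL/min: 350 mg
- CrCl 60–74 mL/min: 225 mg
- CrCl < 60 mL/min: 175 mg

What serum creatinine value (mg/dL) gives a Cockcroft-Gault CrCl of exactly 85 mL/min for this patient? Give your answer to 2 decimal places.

1.24 mg/dL

Standard dose requires CrCl ≥ 85 mL/min.
Set (140 − 67) × 122 × 0.85 / (72 × SCr) = 85
SCr = (140 − 67) × 122 × 0.85 / (72 × 85) = 1.237 mg/dL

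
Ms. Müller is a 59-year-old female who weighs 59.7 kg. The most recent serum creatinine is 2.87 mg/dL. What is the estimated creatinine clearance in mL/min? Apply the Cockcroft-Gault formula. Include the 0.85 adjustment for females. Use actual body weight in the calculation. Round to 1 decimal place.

19.9 mL/min

CrCl = (140 − 59) × 59.7 / (72 × 2.87) × 0.85 = 4835.7 / 206.64 × 0.85 ≈ 19.9 mL/min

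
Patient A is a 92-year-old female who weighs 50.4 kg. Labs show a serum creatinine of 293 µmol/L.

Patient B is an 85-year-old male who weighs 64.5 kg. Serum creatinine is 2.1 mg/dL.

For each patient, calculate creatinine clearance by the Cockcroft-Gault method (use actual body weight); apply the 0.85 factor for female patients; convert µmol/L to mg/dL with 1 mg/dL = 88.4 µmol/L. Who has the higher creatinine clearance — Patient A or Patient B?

Patient B

Patient A: SCr = 293 / 88.4 = 3.314 mg/dL
Patient A: CrCl = (140 − 92) × 50.4 / (72 × 3.314) × 0.85 = 2419.2 / 238.61 × 0.85 ≈ 8.6 mL/min
Patient B: CrCl = (140 − 85) × 64.5 / (72 × 2.1) = 3547.5 / 151.20 ≈ 23.5 mL/min
8.6 vs 23.5 mL/min → Patient B is higher.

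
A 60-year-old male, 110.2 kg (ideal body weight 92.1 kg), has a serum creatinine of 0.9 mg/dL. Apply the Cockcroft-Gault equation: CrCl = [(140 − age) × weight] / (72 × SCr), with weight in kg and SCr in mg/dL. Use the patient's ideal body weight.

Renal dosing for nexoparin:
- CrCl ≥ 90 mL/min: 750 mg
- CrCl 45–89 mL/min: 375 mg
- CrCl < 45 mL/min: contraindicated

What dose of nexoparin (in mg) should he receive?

CrCl = (140 − 60) × 92.1 / (72 × 0.9) = 7368.0 / 64.80 ≈ 113.7 mL/min
CrCl ≈ 114 mL/min → bracket ≥ 90 mL/min.
Dose for this bracket: 750 mg.

750 mg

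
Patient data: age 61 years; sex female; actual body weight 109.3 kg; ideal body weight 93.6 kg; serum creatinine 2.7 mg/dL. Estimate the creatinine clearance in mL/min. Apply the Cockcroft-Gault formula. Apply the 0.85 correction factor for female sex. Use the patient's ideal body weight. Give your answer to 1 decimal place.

32.3 mL/min

CrCl = (140 − 61) × 93.6 / (72 × 2.7) × 0.85 = 7394.4 / 194.40 × 0.85 ≈ 32.3 mL/min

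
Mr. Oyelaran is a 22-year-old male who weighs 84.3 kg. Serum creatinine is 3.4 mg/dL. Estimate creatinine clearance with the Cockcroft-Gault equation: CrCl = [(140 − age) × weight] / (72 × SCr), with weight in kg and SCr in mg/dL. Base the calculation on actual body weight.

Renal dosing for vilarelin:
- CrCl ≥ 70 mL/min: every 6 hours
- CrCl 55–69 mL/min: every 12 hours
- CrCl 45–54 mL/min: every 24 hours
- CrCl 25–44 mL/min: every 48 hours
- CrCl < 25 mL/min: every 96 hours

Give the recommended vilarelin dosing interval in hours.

every 48 hours

CrCl = (140 − 22) × 84.3 / (72 × 3.4) = 9947.4 / 244.80 ≈ 40.6 mL/min
CrCl ≈ 41 mL/min → bracket 25–44 mL/min → every 48 hours.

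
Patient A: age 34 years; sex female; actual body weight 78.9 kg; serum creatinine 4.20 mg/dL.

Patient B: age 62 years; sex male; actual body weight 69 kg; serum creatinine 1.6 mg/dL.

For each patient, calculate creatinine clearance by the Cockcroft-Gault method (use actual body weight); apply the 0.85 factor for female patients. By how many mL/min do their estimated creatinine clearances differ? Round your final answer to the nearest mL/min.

23 mL/min

Patient A: CrCl = (140 − 34) × 78.9 / (72 × 4.2) × 0.85 = 8363.4 / 302.40 × 0.85 ≈ 23.5 mL/min
Patient B: CrCl = (140 − 62) × 69 / (72 × 1.6) = 5382.0 / 115.20 ≈ 46.7 mL/min
|23.5 − 46.7| = 23.2 mL/min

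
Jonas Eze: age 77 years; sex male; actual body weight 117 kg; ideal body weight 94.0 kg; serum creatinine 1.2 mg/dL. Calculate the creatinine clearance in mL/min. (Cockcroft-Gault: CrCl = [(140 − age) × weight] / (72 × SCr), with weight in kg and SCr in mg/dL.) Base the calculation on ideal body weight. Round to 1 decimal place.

68.5 mL/min

CrCl = (140 − 77) × 94 / (72 × 1.2) = 5922.0 / 86.40 ≈ 68.5 mL/min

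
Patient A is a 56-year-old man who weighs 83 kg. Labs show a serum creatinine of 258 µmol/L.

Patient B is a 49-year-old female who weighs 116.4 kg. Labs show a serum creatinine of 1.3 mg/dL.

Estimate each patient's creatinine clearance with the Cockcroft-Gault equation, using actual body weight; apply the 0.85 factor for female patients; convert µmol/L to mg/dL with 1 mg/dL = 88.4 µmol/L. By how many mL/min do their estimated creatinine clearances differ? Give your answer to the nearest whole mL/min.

63 mL/min

Patient A: SCr = 258 / 88.4 = 2.919 mg/dL
Patient A: CrCl = (140 − 56) × 83 / (72 × 2.919) = 6972.0 / 210.17 ≈ 33.2 mL/min
Patient B: CrCl = (140 − 49) × 116.4 / (72 × 1.3) × 0.85 = 10592.4 / 93.60 × 0.85 ≈ 96.2 mL/min
|33.2 − 96.2| = 63.0 mL/min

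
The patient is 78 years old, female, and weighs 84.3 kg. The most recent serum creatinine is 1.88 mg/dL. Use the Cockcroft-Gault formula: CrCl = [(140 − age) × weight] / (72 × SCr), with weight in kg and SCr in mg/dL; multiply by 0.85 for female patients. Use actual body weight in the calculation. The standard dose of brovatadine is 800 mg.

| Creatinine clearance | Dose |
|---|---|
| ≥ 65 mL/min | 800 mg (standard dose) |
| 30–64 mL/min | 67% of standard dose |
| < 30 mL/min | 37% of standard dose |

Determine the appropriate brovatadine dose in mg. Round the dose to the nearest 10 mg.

540 mg

CrCl = (140 − 78) × 84.3 / (72 × 1.88) × 0.85 = 5226.6 / 135.36 × 0.85 ≈ 32.8 mL/min
CrCl ≈ 33 mL/min → bracket 30–64 mL/min.
67% of 800 mg = 536 mg → 540 mg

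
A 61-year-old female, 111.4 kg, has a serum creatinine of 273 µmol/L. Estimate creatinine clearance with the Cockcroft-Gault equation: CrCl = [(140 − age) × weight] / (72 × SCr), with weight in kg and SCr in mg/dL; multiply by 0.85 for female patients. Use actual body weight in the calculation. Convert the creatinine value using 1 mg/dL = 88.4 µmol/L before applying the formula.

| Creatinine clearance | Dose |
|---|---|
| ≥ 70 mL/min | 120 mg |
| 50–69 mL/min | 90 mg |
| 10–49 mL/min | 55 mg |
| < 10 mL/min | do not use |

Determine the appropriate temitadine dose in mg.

55 mg

SCr = 273 / 88.4 = 3.088 mg/dL
CrCl = (140 − 61) × 111.4 / (72 × 3.088) × 0.85 = 8800.6 / 222.34 × 0.85 ≈ 33.6 mL/min
CrCl ≈ 34 mL/min → bracket 10–49 mL/min.
Dose for this bracket: 55 mg.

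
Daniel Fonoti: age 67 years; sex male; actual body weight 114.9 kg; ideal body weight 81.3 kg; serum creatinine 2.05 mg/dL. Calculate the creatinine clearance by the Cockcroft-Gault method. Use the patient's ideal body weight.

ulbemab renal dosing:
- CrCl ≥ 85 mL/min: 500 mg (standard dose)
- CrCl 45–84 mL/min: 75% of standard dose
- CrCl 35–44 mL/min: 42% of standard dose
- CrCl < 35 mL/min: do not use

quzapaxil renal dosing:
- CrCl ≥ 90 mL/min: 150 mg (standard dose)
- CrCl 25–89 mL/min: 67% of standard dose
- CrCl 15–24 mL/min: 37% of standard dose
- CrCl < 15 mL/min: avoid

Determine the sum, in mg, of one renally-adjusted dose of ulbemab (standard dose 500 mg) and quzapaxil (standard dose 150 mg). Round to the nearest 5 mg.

310 mg

CrCl = (140 − 67) × 81.3 / (72 × 2.05) = 5934.9 / 147.60 ≈ 40.2 mL/min
CrCl ≈ 40 mL/min.
ulbemab: 35–44 mL/min → 42% of 500 mg = 210 mg.
quzapaxil: 25–89 mL/min → 67% of 150 mg = 100.5 mg.
Total = 210 + 100.5 = 310.5 mg.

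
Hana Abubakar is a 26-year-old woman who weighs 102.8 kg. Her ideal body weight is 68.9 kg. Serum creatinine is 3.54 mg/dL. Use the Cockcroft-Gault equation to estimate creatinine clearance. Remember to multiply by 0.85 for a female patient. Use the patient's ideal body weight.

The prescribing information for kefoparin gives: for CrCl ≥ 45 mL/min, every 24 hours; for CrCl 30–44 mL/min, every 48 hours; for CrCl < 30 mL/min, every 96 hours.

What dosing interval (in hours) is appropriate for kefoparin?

every 96 hours

CrCl = (140 − 26) × 68.9 / (72 × 3.54) × 0.85 = 7854.6 / 254.88 × 0.85 ≈ 26.2 mL/min
CrCl ≈ 26 mL/min → bracket < 30 mL/min → every 96 hours.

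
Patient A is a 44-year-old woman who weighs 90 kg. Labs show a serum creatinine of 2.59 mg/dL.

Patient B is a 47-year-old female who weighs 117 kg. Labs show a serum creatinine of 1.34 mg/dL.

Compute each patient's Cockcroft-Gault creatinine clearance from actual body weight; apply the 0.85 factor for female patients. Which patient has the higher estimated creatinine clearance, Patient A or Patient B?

Patient A: CrCl = (140 − 44) × 90 / (72 × 2.59) × 0.85 = 8640.0 / 186.48 × 0.85 ≈ 39.4 mL/min
Patient B: CrCl = (140 − 47) × 117 / (72 × 1.34) × 0.85 = 10881.0 / 96.48 × 0.85 ≈ 95.9 mL/min
39.4 vs 95.9 mL/min → Patient B is higher.

Patient B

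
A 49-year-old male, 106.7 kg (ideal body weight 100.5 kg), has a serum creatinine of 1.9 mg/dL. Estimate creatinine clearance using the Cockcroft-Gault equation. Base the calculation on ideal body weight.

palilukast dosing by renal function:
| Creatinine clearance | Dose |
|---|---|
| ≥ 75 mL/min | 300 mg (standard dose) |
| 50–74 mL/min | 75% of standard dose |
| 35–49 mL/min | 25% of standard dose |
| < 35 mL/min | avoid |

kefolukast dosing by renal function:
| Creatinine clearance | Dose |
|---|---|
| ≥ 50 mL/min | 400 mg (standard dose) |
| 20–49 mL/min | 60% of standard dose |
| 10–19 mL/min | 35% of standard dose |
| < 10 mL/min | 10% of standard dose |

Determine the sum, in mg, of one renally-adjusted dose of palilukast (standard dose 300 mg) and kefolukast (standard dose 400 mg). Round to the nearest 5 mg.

CrCl = (140 − 49) × 100.5 / (72 × 1.9) = 9145.5 / 136.80 ≈ 66.9 mL/min
CrCl ≈ 67 mL/min.
palilukast: 50–74 mL/min → 75% of 300 mg = 225 mg.
kefolukast: ≥ 50 mL/min → 100% of 400 mg = 400 mg.
Total = 225 + 400 = 625 mg.

625 mg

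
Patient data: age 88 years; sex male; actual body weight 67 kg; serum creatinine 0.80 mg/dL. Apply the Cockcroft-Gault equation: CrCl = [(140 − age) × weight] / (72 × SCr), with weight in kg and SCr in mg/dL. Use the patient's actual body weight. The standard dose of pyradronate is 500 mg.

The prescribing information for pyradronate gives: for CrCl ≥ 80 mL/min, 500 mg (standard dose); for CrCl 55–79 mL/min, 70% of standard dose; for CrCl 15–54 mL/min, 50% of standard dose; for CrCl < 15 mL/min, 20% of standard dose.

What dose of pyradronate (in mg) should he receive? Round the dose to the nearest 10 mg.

350 mg

CrCl = (140 − 88) × 67 / (72 × 0.8) = 3484.0 / 57.60 ≈ 60.5 mL/min
CrCl ≈ 60 mL/min → bracket 55–79 mL/min.
70% of 500 mg = 350 mg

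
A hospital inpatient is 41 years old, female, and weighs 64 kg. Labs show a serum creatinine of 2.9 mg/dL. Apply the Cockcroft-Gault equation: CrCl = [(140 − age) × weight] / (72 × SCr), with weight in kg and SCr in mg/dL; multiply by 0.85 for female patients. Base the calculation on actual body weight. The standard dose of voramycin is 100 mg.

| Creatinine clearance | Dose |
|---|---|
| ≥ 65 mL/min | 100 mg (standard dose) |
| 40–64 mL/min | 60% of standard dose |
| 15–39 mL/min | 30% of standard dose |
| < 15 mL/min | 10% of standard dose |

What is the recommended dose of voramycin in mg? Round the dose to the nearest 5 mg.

CrCl = (140 − 41) × 64 / (72 × 2.9) × 0.85 = 6336.0 / 208.80 × 0.85 ≈ 25.8 mL/min
CrCl ≈ 26 mL/min → bracket 15–39 mL/min.
30% of 100 mg = 30 mg

30 mg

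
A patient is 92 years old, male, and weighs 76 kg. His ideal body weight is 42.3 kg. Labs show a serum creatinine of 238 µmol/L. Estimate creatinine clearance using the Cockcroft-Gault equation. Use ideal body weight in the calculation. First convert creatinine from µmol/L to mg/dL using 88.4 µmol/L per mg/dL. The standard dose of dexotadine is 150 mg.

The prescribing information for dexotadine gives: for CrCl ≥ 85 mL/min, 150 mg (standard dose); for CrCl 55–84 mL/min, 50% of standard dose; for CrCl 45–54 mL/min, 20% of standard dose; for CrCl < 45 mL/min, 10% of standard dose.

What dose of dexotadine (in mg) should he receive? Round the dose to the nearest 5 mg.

15 mg

SCr = 238 / 88.4 = 2.692 mg/dL
CrCl = (140 − 92) × 42.3 / (72 × 2.692) = 2030.4 / 193.82 ≈ 10.5 mL/min
CrCl ≈ 10 mL/min → bracket < 45 mL/min.
10% of 150 mg = 15 mg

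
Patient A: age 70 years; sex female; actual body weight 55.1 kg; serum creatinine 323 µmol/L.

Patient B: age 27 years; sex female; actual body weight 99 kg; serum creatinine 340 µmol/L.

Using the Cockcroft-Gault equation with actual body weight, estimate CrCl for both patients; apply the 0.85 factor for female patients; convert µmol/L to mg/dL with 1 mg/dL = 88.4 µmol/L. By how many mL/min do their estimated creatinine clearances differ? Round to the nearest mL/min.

Patient A: SCr = 323 / 88.4 = 3.654 mg/dL
Patient A: CrCl = (140 − 70) × 55.1 / (72 × 3.654) × 0.85 = 3857.0 / 263.09 × 0.85 ≈ 12.5 mL/min
Patient B: SCr = 340 / 88.4 = 3.846 mg/dL
Patient B: CrCl = (140 − 27) × 99 / (72 × 3.846) × 0.85 = 11187.0 / 276.91 × 0.85 ≈ 34.3 mL/min
|12.5 − 34.3| = 21.8 mL/min

22 mL/min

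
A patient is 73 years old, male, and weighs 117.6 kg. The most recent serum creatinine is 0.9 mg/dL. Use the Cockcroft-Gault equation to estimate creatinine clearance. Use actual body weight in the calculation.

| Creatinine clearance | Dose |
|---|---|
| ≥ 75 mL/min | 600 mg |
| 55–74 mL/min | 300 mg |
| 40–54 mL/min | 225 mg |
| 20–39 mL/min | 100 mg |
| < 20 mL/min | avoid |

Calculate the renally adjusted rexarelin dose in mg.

600 mg

CrCl = (140 − 73) × 117.6 / (72 × 0.9) = 7879.2 / 64.80 ≈ 121.6 mL/min
CrCl ≈ 122 mL/min → bracket ≥ 75 mL/min.
Dose for this bracket: 600 mg.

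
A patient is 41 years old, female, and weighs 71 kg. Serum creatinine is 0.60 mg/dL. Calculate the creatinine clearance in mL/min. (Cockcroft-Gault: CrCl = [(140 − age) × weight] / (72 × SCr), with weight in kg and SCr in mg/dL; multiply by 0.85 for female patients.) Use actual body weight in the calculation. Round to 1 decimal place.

138.3 mL/min

CrCl = (140 − 41) × 71 / (72 × 0.6) × 0.85 = 7029.0 / 43.20 × 0.85 ≈ 138.3 mL/min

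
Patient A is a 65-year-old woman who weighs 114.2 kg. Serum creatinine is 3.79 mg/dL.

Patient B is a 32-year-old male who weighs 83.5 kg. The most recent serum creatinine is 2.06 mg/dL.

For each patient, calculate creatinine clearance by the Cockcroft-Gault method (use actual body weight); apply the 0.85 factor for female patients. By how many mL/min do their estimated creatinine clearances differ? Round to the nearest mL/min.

Patient A: CrCl = (140 − 65) × 114.2 / (72 × 3.79) × 0.85 = 8565.0 / 272.88 × 0.85 ≈ 26.7 mL/min
Patient B: CrCl = (140 − 32) × 83.5 / (72 × 2.06) = 9018.0 / 148.32 ≈ 60.8 mL/min
|26.7 − 60.8| = 34.1 mL/min

34 mL/min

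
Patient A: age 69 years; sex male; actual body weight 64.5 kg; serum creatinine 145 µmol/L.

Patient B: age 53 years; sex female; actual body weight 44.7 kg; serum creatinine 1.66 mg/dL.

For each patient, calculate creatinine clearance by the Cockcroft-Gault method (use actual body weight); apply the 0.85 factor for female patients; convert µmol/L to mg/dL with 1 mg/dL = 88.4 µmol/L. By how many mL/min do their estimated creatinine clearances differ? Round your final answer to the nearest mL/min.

Patient A: SCr = 145 / 88.4 = 1.64 mg/dL
Patient A: CrCl = (140 − 69) × 64.5 / (72 × 1.64) = 4579.5 / 118.08 ≈ 38.8 mL/min
Patient B: CrCl = (140 − 53) × 44.7 / (72 × 1.66) × 0.85 = 3888.9 / 119.52 × 0.85 ≈ 27.7 mL/min
|38.8 − 27.7| = 11.1 mL/min

11 mL/min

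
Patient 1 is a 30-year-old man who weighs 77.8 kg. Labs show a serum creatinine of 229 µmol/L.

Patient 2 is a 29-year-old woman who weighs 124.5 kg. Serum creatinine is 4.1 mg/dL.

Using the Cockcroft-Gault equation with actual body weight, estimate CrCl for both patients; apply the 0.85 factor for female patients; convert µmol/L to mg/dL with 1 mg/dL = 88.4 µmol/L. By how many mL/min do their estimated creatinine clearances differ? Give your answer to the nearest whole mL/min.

6 mL/min

Patient 1: SCr = 229 / 88.4 = 2.59 mg/dL
Patient 1: CrCl = (140 − 30) × 77.8 / (72 × 2.59) = 8558.0 / 186.48 ≈ 45.9 mL/min
Patient 2: CrCl = (140 − 29) × 124.5 / (72 × 4.1) × 0.85 = 13819.5 / 295.20 × 0.85 ≈ 39.8 mL/min
|45.9 − 39.8| = 6.1 mL/min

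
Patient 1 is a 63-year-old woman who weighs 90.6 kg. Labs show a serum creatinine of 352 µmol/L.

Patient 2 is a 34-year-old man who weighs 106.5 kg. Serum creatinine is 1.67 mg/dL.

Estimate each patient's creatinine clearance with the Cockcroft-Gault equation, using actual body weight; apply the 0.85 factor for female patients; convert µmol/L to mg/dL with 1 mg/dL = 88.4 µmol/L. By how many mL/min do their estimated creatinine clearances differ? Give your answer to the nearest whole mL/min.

73 mL/min

Patient 1: SCr = 352 / 88.4 = 3.982 mg/dL
Patient 1: CrCl = (140 − 63) × 90.6 / (72 × 3.982) × 0.85 = 6976.2 / 286.70 × 0.85 ≈ 20.7 mL/min
Patient 2: CrCl = (140 − 34) × 106.5 / (72 × 1.67) = 11289.0 / 120.24 ≈ 93.9 mL/min
|20.7 − 93.9| = 73.2 mL/min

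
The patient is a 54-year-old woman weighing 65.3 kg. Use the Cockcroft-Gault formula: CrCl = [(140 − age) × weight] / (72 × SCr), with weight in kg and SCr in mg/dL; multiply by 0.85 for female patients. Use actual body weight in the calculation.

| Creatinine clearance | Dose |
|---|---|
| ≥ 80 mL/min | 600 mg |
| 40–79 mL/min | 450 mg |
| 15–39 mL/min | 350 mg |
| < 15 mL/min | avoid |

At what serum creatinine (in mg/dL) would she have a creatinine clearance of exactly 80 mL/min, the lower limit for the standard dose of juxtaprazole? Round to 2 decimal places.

0.83 mg/dL

Standard dose requires CrCl ≥ 80 mL/min.
Set (140 − 54) × 65.3 × 0.85 / (72 × SCr) = 80
SCr = (140 − 54) × 65.3 × 0.85 / (72 × 80) = 0.829 mg/dL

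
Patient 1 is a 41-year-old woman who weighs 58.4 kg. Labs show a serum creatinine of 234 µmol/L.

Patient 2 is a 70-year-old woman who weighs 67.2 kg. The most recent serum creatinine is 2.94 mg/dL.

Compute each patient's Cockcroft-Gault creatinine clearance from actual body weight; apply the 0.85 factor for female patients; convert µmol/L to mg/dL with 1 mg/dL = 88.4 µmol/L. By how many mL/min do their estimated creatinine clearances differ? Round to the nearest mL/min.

7 mL/min

Patient 1: SCr = 234 / 88.4 = 2.647 mg/dL
Patient 1: CrCl = (140 − 41) × 58.4 / (72 × 2.647) × 0.85 = 5781.6 / 190.58 × 0.85 ≈ 25.8 mL/min
Patient 2: CrCl = (140 − 70) × 67.2 / (72 × 2.94) × 0.85 = 4704.0 / 211.68 × 0.85 ≈ 18.9 mL/min
|25.8 − 18.9| = 6.9 mL/min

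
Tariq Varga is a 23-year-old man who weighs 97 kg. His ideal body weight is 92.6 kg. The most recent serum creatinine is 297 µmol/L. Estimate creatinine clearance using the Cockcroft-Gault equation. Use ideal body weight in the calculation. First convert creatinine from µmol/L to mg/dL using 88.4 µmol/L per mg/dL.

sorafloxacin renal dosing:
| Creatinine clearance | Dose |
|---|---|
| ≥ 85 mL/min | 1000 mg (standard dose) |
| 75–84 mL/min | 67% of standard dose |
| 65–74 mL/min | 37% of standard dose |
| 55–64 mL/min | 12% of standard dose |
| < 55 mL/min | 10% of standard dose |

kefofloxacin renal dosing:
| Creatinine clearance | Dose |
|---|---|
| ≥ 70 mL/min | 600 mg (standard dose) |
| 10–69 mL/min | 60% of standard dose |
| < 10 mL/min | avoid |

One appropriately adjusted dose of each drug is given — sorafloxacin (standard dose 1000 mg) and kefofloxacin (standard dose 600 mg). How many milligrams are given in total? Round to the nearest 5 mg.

SCr = 297 / 88.4 = 3.36 mg/dL
CrCl = (140 − 23) × 92.6 / (72 × 3.36) = 10834.2 / 241.92 ≈ 44.8 mL/min
CrCl ≈ 45 mL/min.
sorafloxacin: < 55 mL/min → 10% of 1000 mg = 100 mg.
kefofloxacin: 10–69 mL/min → 60% of 600 mg = 360 mg.
Total = 100 + 360 = 460 mg.

460 mg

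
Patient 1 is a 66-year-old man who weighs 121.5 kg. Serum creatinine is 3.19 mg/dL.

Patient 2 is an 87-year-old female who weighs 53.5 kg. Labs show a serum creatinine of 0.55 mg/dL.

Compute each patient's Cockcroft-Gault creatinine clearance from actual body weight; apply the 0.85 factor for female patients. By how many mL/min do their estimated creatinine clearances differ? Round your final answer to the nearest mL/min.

Patient 1: CrCl = (140 − 66) × 121.5 / (72 × 3.19) = 8991.0 / 229.68 ≈ 39.1 mL/min
Patient 2: CrCl = (140 − 87) × 53.5 / (72 × 0.55) × 0.85 = 2835.5 / 39.60 × 0.85 ≈ 60.9 mL/min
|39.1 − 60.9| = 21.8 mL/min

22 mL/min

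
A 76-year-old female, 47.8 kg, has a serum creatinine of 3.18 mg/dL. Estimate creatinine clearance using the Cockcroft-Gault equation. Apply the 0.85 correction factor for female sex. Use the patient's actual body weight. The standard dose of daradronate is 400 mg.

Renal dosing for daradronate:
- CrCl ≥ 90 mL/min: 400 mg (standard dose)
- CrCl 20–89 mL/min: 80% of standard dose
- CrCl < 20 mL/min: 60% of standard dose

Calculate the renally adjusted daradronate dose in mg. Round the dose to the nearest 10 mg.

240 mg

CrCl = (140 − 76) × 47.8 / (72 × 3.18) × 0.85 = 3059.2 / 228.96 × 0.85 ≈ 11.4 mL/min
CrCl ≈ 11 mL/min → bracket < 20 mL/min.
60% of 400 mg = 240 mg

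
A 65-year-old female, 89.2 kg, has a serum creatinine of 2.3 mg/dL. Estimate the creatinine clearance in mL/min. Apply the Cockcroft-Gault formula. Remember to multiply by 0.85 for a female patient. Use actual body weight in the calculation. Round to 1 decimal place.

CrCl = (140 − 65) × 89.2 / (72 × 2.3) × 0.85 = 6690.0 / 165.60 × 0.85 ≈ 34.3 mL/min

34.3 mL/min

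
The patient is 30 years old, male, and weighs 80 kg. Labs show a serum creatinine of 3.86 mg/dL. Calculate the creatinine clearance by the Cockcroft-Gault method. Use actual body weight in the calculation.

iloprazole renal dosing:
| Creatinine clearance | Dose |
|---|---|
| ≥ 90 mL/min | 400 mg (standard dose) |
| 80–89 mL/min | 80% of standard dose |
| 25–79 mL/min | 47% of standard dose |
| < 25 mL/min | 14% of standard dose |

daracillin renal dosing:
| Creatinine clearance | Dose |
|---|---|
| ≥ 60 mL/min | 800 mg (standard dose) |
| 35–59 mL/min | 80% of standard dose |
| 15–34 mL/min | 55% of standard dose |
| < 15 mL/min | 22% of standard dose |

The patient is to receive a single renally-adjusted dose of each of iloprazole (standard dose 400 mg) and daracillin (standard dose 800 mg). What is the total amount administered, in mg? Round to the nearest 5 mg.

630 mg

CrCl = (140 − 30) × 80 / (72 × 3.86) = 8800.0 / 277.92 ≈ 31.7 mL/min
CrCl ≈ 32 mL/min.
iloprazole: 25–79 mL/min → 47% of 400 mg = 188 mg.
daracillin: 15–34 mL/min → 55% of 800 mg = 440 mg.
Total = 188 + 440 = 628 mg.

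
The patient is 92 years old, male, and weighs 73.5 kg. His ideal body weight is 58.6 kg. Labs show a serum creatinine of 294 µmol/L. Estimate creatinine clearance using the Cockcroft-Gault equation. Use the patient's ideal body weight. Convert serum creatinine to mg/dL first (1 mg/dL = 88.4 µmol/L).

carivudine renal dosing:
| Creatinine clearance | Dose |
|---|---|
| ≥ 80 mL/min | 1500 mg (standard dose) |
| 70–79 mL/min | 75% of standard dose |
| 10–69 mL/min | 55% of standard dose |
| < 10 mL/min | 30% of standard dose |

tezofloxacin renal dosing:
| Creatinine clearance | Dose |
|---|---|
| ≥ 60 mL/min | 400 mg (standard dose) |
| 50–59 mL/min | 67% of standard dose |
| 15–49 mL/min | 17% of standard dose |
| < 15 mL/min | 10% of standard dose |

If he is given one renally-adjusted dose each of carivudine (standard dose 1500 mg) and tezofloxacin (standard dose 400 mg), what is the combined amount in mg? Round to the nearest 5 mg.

865 mg

SCr = 294 / 88.4 = 3.326 mg/dL
CrCl = (140 − 92) × 58.6 / (72 × 3.326) = 2812.8 / 239.47 ≈ 11.7 mL/min
CrCl ≈ 12 mL/min.
carivudine: 10–69 mL/min → 55% of 1500 mg = 825 mg.
tezofloxacin: < 15 mL/min → 10% of 400 mg = 40 mg.
Total = 825 + 40 = 865 mg.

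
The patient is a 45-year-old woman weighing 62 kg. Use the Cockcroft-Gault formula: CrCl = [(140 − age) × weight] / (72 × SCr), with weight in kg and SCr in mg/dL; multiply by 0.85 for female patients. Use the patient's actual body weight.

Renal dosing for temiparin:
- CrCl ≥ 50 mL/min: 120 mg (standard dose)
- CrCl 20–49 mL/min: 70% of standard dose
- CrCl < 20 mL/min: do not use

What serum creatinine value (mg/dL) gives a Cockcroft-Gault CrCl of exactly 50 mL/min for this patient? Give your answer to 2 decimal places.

1.39 mg/dL

Standard dose requires CrCl ≥ 50 mL/min.
Set (140 − 45) × 62 × 0.85 / (72 × SCr) = 50
SCr = (140 − 45) × 62 × 0.85 / (72 × 50) = 1.391 mg/dL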